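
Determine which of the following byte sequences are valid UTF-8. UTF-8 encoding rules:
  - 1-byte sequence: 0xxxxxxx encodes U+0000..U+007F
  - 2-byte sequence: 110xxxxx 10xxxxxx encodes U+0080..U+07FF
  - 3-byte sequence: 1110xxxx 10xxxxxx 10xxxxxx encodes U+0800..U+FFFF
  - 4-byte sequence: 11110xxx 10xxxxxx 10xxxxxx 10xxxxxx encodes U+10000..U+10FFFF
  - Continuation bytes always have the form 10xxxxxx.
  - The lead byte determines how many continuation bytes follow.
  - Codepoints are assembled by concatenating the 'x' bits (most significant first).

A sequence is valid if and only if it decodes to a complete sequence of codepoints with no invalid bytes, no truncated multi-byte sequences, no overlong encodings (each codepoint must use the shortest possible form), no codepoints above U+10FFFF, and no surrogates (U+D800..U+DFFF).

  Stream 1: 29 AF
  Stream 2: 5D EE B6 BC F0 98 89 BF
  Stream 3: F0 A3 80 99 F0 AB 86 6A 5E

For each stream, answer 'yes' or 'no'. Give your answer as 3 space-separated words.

Stream 1: error at byte offset 1. INVALID
Stream 2: decodes cleanly. VALID
Stream 3: error at byte offset 7. INVALID

Answer: no yes no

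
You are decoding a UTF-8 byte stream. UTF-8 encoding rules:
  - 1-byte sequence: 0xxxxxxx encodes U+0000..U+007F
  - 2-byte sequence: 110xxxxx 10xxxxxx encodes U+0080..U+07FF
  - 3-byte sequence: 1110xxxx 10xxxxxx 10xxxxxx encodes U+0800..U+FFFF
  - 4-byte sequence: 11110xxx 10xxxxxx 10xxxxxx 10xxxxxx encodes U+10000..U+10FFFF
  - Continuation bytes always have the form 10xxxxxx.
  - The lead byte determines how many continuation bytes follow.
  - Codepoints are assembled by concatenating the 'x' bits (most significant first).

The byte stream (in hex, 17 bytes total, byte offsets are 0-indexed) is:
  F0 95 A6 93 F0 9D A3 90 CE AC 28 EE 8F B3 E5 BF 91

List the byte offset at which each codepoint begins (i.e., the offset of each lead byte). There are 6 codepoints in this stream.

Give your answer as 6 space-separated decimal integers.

Byte[0]=F0: 4-byte lead, need 3 cont bytes. acc=0x0
Byte[1]=95: continuation. acc=(acc<<6)|0x15=0x15
Byte[2]=A6: continuation. acc=(acc<<6)|0x26=0x566
Byte[3]=93: continuation. acc=(acc<<6)|0x13=0x15993
Completed: cp=U+15993 (starts at byte 0)
Byte[4]=F0: 4-byte lead, need 3 cont bytes. acc=0x0
Byte[5]=9D: continuation. acc=(acc<<6)|0x1D=0x1D
Byte[6]=A3: continuation. acc=(acc<<6)|0x23=0x763
Byte[7]=90: continuation. acc=(acc<<6)|0x10=0x1D8D0
Completed: cp=U+1D8D0 (starts at byte 4)
Byte[8]=CE: 2-byte lead, need 1 cont bytes. acc=0xE
Byte[9]=AC: continuation. acc=(acc<<6)|0x2C=0x3AC
Completed: cp=U+03AC (starts at byte 8)
Byte[10]=28: 1-byte ASCII. cp=U+0028
Byte[11]=EE: 3-byte lead, need 2 cont bytes. acc=0xE
Byte[12]=8F: continuation. acc=(acc<<6)|0x0F=0x38F
Byte[13]=B3: continuation. acc=(acc<<6)|0x33=0xE3F3
Completed: cp=U+E3F3 (starts at byte 11)
Byte[14]=E5: 3-byte lead, need 2 cont bytes. acc=0x5
Byte[15]=BF: continuation. acc=(acc<<6)|0x3F=0x17F
Byte[16]=91: continuation. acc=(acc<<6)|0x11=0x5FD1
Completed: cp=U+5FD1 (starts at byte 14)

Answer: 0 4 8 10 11 14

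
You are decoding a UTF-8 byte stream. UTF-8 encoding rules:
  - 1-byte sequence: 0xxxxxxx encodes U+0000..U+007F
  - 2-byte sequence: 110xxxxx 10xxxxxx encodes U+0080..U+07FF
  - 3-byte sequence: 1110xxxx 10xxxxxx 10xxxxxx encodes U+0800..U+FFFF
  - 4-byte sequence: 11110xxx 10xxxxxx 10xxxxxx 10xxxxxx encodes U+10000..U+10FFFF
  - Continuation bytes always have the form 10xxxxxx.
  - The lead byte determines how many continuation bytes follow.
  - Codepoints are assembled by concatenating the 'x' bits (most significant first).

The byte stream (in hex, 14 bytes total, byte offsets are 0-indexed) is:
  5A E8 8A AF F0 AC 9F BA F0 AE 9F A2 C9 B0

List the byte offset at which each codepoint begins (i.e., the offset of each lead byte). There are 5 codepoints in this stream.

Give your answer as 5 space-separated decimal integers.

Byte[0]=5A: 1-byte ASCII. cp=U+005A
Byte[1]=E8: 3-byte lead, need 2 cont bytes. acc=0x8
Byte[2]=8A: continuation. acc=(acc<<6)|0x0A=0x20A
Byte[3]=AF: continuation. acc=(acc<<6)|0x2F=0x82AF
Completed: cp=U+82AF (starts at byte 1)
Byte[4]=F0: 4-byte lead, need 3 cont bytes. acc=0x0
Byte[5]=AC: continuation. acc=(acc<<6)|0x2C=0x2C
Byte[6]=9F: continuation. acc=(acc<<6)|0x1F=0xB1F
Byte[7]=BA: continuation. acc=(acc<<6)|0x3A=0x2C7FA
Completed: cp=U+2C7FA (starts at byte 4)
Byte[8]=F0: 4-byte lead, need 3 cont bytes. acc=0x0
Byte[9]=AE: continuation. acc=(acc<<6)|0x2E=0x2E
Byte[10]=9F: continuation. acc=(acc<<6)|0x1F=0xB9F
Byte[11]=A2: continuation. acc=(acc<<6)|0x22=0x2E7E2
Completed: cp=U+2E7E2 (starts at byte 8)
Byte[12]=C9: 2-byte lead, need 1 cont bytes. acc=0x9
Byte[13]=B0: continuation. acc=(acc<<6)|0x30=0x270
Completed: cp=U+0270 (starts at byte 12)

Answer: 0 1 4 8 12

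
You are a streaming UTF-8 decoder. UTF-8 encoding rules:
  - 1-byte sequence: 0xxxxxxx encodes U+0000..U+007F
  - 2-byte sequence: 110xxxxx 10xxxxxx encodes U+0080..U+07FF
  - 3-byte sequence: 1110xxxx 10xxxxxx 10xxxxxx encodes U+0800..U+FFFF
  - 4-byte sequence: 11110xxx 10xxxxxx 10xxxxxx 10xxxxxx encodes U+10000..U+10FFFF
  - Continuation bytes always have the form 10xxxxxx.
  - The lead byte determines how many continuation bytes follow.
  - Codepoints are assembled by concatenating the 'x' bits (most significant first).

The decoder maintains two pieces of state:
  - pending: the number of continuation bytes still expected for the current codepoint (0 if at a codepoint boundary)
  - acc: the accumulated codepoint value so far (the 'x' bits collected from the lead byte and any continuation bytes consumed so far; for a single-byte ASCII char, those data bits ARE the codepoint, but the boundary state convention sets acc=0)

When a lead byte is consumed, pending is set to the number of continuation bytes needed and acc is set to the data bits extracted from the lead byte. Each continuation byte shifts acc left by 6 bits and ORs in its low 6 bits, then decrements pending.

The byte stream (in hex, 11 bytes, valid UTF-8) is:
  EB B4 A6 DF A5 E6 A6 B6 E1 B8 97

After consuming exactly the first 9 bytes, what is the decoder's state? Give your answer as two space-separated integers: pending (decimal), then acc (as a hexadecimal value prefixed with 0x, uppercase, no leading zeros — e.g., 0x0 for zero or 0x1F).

Answer: 2 0x1

Derivation:
Byte[0]=EB: 3-byte lead. pending=2, acc=0xB
Byte[1]=B4: continuation. acc=(acc<<6)|0x34=0x2F4, pending=1
Byte[2]=A6: continuation. acc=(acc<<6)|0x26=0xBD26, pending=0
Byte[3]=DF: 2-byte lead. pending=1, acc=0x1F
Byte[4]=A5: continuation. acc=(acc<<6)|0x25=0x7E5, pending=0
Byte[5]=E6: 3-byte lead. pending=2, acc=0x6
Byte[6]=A6: continuation. acc=(acc<<6)|0x26=0x1A6, pending=1
Byte[7]=B6: continuation. acc=(acc<<6)|0x36=0x69B6, pending=0
Byte[8]=E1: 3-byte lead. pending=2, acc=0x1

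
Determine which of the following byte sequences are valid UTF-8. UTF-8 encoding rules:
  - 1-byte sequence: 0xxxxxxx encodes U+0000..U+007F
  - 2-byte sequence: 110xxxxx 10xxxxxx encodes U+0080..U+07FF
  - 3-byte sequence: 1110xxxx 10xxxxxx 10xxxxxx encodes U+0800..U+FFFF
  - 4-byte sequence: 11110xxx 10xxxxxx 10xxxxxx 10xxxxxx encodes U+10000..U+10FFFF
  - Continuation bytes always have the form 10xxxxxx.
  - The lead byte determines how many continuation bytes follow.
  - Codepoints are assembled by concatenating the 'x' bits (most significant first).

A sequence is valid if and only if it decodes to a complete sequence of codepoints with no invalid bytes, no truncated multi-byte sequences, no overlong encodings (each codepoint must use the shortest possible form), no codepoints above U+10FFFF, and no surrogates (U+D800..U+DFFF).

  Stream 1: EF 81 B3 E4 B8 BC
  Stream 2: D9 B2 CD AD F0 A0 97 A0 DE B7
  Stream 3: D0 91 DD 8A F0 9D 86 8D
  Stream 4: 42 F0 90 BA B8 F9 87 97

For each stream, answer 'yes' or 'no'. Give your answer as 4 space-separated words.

Answer: yes yes yes no

Derivation:
Stream 1: decodes cleanly. VALID
Stream 2: decodes cleanly. VALID
Stream 3: decodes cleanly. VALID
Stream 4: error at byte offset 5. INVALID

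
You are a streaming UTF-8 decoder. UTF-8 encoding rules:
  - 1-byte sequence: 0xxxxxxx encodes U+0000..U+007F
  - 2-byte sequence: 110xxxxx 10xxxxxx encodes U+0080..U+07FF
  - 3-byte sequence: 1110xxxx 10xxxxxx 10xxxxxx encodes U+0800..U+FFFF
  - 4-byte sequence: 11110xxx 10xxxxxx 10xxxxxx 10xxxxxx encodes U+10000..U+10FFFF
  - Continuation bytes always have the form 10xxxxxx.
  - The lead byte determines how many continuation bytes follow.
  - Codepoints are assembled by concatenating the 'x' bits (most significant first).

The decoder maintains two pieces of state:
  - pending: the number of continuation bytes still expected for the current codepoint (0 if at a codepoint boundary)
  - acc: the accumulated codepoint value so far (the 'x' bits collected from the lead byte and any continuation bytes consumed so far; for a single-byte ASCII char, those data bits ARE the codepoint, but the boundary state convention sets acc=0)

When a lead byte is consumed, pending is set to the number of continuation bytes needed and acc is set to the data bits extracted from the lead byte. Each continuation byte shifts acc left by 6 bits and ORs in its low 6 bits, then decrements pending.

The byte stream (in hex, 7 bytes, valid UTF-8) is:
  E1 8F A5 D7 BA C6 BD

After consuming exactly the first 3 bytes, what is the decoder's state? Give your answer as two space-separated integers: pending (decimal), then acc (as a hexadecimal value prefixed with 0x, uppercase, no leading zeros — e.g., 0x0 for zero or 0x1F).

Answer: 0 0x13E5

Derivation:
Byte[0]=E1: 3-byte lead. pending=2, acc=0x1
Byte[1]=8F: continuation. acc=(acc<<6)|0x0F=0x4F, pending=1
Byte[2]=A5: continuation. acc=(acc<<6)|0x25=0x13E5, pending=0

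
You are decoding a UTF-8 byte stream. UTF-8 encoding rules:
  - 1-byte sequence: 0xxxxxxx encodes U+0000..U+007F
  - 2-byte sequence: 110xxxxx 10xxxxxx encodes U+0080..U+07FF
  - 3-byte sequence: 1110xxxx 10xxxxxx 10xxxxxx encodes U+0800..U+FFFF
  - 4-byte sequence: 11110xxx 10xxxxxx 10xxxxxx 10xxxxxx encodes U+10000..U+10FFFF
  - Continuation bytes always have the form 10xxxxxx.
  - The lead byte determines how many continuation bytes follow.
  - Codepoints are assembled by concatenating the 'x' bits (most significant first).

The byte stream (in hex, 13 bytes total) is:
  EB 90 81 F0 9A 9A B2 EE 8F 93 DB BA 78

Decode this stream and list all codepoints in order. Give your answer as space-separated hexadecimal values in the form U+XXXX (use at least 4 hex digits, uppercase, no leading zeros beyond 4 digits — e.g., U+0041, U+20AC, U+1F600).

Byte[0]=EB: 3-byte lead, need 2 cont bytes. acc=0xB
Byte[1]=90: continuation. acc=(acc<<6)|0x10=0x2D0
Byte[2]=81: continuation. acc=(acc<<6)|0x01=0xB401
Completed: cp=U+B401 (starts at byte 0)
Byte[3]=F0: 4-byte lead, need 3 cont bytes. acc=0x0
Byte[4]=9A: continuation. acc=(acc<<6)|0x1A=0x1A
Byte[5]=9A: continuation. acc=(acc<<6)|0x1A=0x69A
Byte[6]=B2: continuation. acc=(acc<<6)|0x32=0x1A6B2
Completed: cp=U+1A6B2 (starts at byte 3)
Byte[7]=EE: 3-byte lead, need 2 cont bytes. acc=0xE
Byte[8]=8F: continuation. acc=(acc<<6)|0x0F=0x38F
Byte[9]=93: continuation. acc=(acc<<6)|0x13=0xE3D3
Completed: cp=U+E3D3 (starts at byte 7)
Byte[10]=DB: 2-byte lead, need 1 cont bytes. acc=0x1B
Byte[11]=BA: continuation. acc=(acc<<6)|0x3A=0x6FA
Completed: cp=U+06FA (starts at byte 10)
Byte[12]=78: 1-byte ASCII. cp=U+0078

Answer: U+B401 U+1A6B2 U+E3D3 U+06FA U+0078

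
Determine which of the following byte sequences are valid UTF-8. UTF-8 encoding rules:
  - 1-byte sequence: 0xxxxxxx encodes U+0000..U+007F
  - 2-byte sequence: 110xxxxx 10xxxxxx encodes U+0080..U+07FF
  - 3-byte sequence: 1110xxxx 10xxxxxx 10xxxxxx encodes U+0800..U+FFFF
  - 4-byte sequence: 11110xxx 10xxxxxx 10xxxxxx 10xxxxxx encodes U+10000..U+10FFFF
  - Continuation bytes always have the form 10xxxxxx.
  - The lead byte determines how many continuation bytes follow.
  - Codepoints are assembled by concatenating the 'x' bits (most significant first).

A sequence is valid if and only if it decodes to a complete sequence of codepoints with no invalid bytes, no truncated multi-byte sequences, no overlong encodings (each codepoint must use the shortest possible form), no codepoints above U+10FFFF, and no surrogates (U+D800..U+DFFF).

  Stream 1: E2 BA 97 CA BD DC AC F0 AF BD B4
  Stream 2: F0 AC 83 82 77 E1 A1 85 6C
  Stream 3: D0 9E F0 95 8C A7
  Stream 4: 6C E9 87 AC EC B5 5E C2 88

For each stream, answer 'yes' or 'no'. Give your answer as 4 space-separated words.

Stream 1: decodes cleanly. VALID
Stream 2: decodes cleanly. VALID
Stream 3: decodes cleanly. VALID
Stream 4: error at byte offset 6. INVALID

Answer: yes yes yes no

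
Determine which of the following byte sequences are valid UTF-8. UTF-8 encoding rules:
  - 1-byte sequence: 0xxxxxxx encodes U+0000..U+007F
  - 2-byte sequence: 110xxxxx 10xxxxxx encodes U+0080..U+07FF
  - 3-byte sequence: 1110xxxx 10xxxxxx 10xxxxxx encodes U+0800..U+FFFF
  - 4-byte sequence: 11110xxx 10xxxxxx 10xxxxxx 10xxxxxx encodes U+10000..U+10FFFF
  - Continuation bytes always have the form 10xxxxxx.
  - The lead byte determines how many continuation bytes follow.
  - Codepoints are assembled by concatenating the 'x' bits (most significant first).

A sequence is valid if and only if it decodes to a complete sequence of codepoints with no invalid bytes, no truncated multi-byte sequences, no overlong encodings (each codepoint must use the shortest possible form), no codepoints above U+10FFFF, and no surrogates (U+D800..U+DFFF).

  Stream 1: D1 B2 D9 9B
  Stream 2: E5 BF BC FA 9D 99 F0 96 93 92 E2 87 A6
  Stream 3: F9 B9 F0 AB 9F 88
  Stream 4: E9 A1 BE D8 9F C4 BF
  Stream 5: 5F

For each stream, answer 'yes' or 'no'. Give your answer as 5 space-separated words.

Answer: yes no no yes yes

Derivation:
Stream 1: decodes cleanly. VALID
Stream 2: error at byte offset 3. INVALID
Stream 3: error at byte offset 0. INVALID
Stream 4: decodes cleanly. VALID
Stream 5: decodes cleanly. VALID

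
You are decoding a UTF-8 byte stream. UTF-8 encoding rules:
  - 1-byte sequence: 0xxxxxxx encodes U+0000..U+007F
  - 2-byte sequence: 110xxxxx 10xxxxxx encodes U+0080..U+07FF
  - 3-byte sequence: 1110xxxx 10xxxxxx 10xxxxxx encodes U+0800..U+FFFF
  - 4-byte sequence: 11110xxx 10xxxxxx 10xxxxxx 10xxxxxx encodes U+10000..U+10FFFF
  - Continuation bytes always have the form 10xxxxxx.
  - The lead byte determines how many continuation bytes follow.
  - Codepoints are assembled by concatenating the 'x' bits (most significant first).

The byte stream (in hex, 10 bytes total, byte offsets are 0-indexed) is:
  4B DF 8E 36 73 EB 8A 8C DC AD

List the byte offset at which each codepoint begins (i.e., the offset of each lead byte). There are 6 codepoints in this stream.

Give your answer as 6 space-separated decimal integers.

Answer: 0 1 3 4 5 8

Derivation:
Byte[0]=4B: 1-byte ASCII. cp=U+004B
Byte[1]=DF: 2-byte lead, need 1 cont bytes. acc=0x1F
Byte[2]=8E: continuation. acc=(acc<<6)|0x0E=0x7CE
Completed: cp=U+07CE (starts at byte 1)
Byte[3]=36: 1-byte ASCII. cp=U+0036
Byte[4]=73: 1-byte ASCII. cp=U+0073
Byte[5]=EB: 3-byte lead, need 2 cont bytes. acc=0xB
Byte[6]=8A: continuation. acc=(acc<<6)|0x0A=0x2CA
Byte[7]=8C: continuation. acc=(acc<<6)|0x0C=0xB28C
Completed: cp=U+B28C (starts at byte 5)
Byte[8]=DC: 2-byte lead, need 1 cont bytes. acc=0x1C
Byte[9]=AD: continuation. acc=(acc<<6)|0x2D=0x72D
Completed: cp=U+072D (starts at byte 8)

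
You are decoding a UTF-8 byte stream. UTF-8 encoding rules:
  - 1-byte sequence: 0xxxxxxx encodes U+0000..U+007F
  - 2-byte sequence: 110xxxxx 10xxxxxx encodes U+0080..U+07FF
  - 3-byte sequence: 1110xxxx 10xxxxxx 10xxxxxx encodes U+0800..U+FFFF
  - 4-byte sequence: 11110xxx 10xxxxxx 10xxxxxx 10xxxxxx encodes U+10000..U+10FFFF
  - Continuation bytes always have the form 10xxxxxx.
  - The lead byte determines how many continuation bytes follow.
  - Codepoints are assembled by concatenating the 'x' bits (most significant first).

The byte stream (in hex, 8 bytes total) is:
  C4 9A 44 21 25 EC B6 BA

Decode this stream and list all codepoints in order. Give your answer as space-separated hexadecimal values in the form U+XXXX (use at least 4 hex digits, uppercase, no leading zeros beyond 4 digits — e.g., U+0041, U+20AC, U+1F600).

Byte[0]=C4: 2-byte lead, need 1 cont bytes. acc=0x4
Byte[1]=9A: continuation. acc=(acc<<6)|0x1A=0x11A
Completed: cp=U+011A (starts at byte 0)
Byte[2]=44: 1-byte ASCII. cp=U+0044
Byte[3]=21: 1-byte ASCII. cp=U+0021
Byte[4]=25: 1-byte ASCII. cp=U+0025
Byte[5]=EC: 3-byte lead, need 2 cont bytes. acc=0xC
Byte[6]=B6: continuation. acc=(acc<<6)|0x36=0x336
Byte[7]=BA: continuation. acc=(acc<<6)|0x3A=0xCDBA
Completed: cp=U+CDBA (starts at byte 5)

Answer: U+011A U+0044 U+0021 U+0025 U+CDBA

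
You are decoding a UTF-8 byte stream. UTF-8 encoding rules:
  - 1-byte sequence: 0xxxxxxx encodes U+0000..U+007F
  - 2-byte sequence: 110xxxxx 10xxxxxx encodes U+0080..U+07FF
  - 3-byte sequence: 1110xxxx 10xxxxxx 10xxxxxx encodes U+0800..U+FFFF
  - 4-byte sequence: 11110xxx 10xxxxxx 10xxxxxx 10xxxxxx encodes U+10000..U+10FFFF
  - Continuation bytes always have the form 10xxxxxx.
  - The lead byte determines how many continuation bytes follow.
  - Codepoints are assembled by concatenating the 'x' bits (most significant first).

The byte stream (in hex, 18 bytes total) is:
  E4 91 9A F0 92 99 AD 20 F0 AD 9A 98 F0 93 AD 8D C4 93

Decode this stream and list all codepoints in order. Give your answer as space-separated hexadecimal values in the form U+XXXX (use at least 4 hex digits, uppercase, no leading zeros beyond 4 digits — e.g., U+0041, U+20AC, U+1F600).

Byte[0]=E4: 3-byte lead, need 2 cont bytes. acc=0x4
Byte[1]=91: continuation. acc=(acc<<6)|0x11=0x111
Byte[2]=9A: continuation. acc=(acc<<6)|0x1A=0x445A
Completed: cp=U+445A (starts at byte 0)
Byte[3]=F0: 4-byte lead, need 3 cont bytes. acc=0x0
Byte[4]=92: continuation. acc=(acc<<6)|0x12=0x12
Byte[5]=99: continuation. acc=(acc<<6)|0x19=0x499
Byte[6]=AD: continuation. acc=(acc<<6)|0x2D=0x1266D
Completed: cp=U+1266D (starts at byte 3)
Byte[7]=20: 1-byte ASCII. cp=U+0020
Byte[8]=F0: 4-byte lead, need 3 cont bytes. acc=0x0
Byte[9]=AD: continuation. acc=(acc<<6)|0x2D=0x2D
Byte[10]=9A: continuation. acc=(acc<<6)|0x1A=0xB5A
Byte[11]=98: continuation. acc=(acc<<6)|0x18=0x2D698
Completed: cp=U+2D698 (starts at byte 8)
Byte[12]=F0: 4-byte lead, need 3 cont bytes. acc=0x0
Byte[13]=93: continuation. acc=(acc<<6)|0x13=0x13
Byte[14]=AD: continuation. acc=(acc<<6)|0x2D=0x4ED
Byte[15]=8D: continuation. acc=(acc<<6)|0x0D=0x13B4D
Completed: cp=U+13B4D (starts at byte 12)
Byte[16]=C4: 2-byte lead, need 1 cont bytes. acc=0x4
Byte[17]=93: continuation. acc=(acc<<6)|0x13=0x113
Completed: cp=U+0113 (starts at byte 16)

Answer: U+445A U+1266D U+0020 U+2D698 U+13B4D U+0113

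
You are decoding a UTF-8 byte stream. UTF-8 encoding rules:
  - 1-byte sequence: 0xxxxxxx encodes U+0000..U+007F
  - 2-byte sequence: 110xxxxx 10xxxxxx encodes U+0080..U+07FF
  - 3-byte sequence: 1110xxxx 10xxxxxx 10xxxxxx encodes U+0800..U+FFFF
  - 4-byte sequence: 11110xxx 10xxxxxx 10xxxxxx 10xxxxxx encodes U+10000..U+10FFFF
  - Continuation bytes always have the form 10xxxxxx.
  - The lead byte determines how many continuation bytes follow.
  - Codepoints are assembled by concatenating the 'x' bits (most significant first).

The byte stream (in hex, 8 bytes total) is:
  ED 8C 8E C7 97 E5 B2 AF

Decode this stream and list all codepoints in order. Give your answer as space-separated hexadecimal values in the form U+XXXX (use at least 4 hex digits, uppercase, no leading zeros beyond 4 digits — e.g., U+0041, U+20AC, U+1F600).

Byte[0]=ED: 3-byte lead, need 2 cont bytes. acc=0xD
Byte[1]=8C: continuation. acc=(acc<<6)|0x0C=0x34C
Byte[2]=8E: continuation. acc=(acc<<6)|0x0E=0xD30E
Completed: cp=U+D30E (starts at byte 0)
Byte[3]=C7: 2-byte lead, need 1 cont bytes. acc=0x7
Byte[4]=97: continuation. acc=(acc<<6)|0x17=0x1D7
Completed: cp=U+01D7 (starts at byte 3)
Byte[5]=E5: 3-byte lead, need 2 cont bytes. acc=0x5
Byte[6]=B2: continuation. acc=(acc<<6)|0x32=0x172
Byte[7]=AF: continuation. acc=(acc<<6)|0x2F=0x5CAF
Completed: cp=U+5CAF (starts at byte 5)

Answer: U+D30E U+01D7 U+5CAF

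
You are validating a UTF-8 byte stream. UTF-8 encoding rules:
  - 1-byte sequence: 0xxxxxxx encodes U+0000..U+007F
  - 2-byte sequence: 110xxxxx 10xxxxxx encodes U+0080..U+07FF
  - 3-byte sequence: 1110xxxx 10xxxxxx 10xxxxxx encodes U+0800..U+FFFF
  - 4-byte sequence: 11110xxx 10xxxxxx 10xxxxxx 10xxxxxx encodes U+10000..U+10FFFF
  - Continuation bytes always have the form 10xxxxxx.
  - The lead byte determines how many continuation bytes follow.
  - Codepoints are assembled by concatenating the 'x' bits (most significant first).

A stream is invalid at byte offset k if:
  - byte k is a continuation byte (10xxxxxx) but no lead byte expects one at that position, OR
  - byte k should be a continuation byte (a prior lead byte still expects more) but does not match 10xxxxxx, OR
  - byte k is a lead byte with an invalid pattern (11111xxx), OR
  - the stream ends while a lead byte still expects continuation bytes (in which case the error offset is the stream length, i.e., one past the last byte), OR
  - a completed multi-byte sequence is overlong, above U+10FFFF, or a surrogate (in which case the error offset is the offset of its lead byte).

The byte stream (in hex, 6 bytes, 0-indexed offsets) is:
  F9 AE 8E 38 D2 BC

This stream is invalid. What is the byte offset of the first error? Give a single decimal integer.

Byte[0]=F9: INVALID lead byte (not 0xxx/110x/1110/11110)

Answer: 0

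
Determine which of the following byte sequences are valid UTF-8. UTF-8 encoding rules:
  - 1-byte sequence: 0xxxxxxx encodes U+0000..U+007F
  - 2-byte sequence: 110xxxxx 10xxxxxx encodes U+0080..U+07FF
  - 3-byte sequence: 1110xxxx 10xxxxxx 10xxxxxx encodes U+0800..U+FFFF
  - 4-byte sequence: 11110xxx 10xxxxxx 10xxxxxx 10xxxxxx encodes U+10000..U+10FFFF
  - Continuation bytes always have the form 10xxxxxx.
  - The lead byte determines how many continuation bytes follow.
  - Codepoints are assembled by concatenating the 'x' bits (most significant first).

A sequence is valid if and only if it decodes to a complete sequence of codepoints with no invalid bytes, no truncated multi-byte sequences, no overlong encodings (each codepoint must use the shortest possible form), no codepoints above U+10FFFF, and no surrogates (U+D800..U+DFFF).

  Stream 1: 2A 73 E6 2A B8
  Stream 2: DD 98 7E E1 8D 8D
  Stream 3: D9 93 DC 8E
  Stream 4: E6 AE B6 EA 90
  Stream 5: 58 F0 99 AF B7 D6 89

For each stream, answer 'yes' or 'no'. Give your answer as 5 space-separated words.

Stream 1: error at byte offset 3. INVALID
Stream 2: decodes cleanly. VALID
Stream 3: decodes cleanly. VALID
Stream 4: error at byte offset 5. INVALID
Stream 5: decodes cleanly. VALID

Answer: no yes yes no yes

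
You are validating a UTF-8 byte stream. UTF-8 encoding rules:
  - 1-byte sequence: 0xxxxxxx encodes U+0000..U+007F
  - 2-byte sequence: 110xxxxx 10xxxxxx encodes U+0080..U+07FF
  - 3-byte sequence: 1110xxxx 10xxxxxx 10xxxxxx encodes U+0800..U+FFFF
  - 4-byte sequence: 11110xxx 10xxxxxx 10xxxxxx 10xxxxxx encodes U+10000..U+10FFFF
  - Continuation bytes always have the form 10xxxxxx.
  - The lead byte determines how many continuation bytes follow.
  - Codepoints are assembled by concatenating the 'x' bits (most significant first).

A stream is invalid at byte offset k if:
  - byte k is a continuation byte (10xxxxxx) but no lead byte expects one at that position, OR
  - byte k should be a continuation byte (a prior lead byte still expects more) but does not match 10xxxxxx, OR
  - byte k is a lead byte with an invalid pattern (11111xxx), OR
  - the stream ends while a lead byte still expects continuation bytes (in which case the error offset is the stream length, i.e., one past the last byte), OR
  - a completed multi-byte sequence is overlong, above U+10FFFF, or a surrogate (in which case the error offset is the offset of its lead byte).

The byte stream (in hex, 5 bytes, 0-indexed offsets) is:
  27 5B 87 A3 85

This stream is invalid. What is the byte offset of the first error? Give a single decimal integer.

Answer: 2

Derivation:
Byte[0]=27: 1-byte ASCII. cp=U+0027
Byte[1]=5B: 1-byte ASCII. cp=U+005B
Byte[2]=87: INVALID lead byte (not 0xxx/110x/1110/11110)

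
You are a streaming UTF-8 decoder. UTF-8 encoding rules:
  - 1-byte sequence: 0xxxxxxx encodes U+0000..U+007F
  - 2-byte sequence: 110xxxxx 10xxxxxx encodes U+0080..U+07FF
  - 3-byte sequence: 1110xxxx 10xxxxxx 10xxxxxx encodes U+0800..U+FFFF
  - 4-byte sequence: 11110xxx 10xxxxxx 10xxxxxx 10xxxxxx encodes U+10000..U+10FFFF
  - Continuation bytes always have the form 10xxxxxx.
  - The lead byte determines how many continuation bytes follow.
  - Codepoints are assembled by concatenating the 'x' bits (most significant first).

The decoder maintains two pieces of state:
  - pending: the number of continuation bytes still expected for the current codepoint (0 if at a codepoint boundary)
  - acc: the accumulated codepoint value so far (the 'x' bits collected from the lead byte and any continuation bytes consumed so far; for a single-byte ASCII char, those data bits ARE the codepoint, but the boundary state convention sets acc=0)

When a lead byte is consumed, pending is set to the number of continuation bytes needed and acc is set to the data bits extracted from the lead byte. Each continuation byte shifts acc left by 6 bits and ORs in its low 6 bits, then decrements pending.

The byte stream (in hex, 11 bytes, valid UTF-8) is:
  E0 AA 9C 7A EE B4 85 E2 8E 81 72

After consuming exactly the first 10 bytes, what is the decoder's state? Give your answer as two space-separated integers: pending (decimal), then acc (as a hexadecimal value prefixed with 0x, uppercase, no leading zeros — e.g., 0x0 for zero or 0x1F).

Answer: 0 0x2381

Derivation:
Byte[0]=E0: 3-byte lead. pending=2, acc=0x0
Byte[1]=AA: continuation. acc=(acc<<6)|0x2A=0x2A, pending=1
Byte[2]=9C: continuation. acc=(acc<<6)|0x1C=0xA9C, pending=0
Byte[3]=7A: 1-byte. pending=0, acc=0x0
Byte[4]=EE: 3-byte lead. pending=2, acc=0xE
Byte[5]=B4: continuation. acc=(acc<<6)|0x34=0x3B4, pending=1
Byte[6]=85: continuation. acc=(acc<<6)|0x05=0xED05, pending=0
Byte[7]=E2: 3-byte lead. pending=2, acc=0x2
Byte[8]=8E: continuation. acc=(acc<<6)|0x0E=0x8E, pending=1
Byte[9]=81: continuation. acc=(acc<<6)|0x01=0x2381, pending=0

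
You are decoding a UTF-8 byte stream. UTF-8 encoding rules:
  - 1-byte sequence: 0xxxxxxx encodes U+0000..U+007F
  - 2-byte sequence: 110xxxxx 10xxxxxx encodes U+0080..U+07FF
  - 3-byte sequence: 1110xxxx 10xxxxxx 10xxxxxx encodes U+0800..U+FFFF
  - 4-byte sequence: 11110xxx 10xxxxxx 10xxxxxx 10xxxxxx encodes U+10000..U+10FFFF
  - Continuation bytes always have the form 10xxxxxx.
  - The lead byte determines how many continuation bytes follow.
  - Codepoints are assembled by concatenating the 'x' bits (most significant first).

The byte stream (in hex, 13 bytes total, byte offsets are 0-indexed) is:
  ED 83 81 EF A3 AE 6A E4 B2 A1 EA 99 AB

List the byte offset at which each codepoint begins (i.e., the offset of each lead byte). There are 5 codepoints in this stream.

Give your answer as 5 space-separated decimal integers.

Byte[0]=ED: 3-byte lead, need 2 cont bytes. acc=0xD
Byte[1]=83: continuation. acc=(acc<<6)|0x03=0x343
Byte[2]=81: continuation. acc=(acc<<6)|0x01=0xD0C1
Completed: cp=U+D0C1 (starts at byte 0)
Byte[3]=EF: 3-byte lead, need 2 cont bytes. acc=0xF
Byte[4]=A3: continuation. acc=(acc<<6)|0x23=0x3E3
Byte[5]=AE: continuation. acc=(acc<<6)|0x2E=0xF8EE
Completed: cp=U+F8EE (starts at byte 3)
Byte[6]=6A: 1-byte ASCII. cp=U+006A
Byte[7]=E4: 3-byte lead, need 2 cont bytes. acc=0x4
Byte[8]=B2: continuation. acc=(acc<<6)|0x32=0x132
Byte[9]=A1: continuation. acc=(acc<<6)|0x21=0x4CA1
Completed: cp=U+4CA1 (starts at byte 7)
Byte[10]=EA: 3-byte lead, need 2 cont bytes. acc=0xA
Byte[11]=99: continuation. acc=(acc<<6)|0x19=0x299
Byte[12]=AB: continuation. acc=(acc<<6)|0x2B=0xA66B
Completed: cp=U+A66B (starts at byte 10)

Answer: 0 3 6 7 10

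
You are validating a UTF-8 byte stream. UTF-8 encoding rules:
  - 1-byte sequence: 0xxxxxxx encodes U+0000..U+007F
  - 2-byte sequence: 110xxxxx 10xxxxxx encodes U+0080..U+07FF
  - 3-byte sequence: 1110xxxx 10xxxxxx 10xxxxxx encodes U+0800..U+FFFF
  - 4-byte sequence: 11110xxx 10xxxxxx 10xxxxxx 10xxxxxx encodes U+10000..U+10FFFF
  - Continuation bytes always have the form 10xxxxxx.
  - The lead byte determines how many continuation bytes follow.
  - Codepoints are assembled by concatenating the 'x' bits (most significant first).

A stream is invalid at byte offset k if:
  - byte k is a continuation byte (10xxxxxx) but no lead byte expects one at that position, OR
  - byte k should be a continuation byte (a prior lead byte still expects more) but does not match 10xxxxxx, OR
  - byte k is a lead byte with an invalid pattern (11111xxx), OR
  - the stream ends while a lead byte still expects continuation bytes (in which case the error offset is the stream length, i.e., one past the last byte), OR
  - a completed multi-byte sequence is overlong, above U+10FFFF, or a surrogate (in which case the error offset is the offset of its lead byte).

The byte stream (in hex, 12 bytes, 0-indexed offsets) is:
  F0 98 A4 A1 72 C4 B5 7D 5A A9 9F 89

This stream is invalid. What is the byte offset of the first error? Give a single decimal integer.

Byte[0]=F0: 4-byte lead, need 3 cont bytes. acc=0x0
Byte[1]=98: continuation. acc=(acc<<6)|0x18=0x18
Byte[2]=A4: continuation. acc=(acc<<6)|0x24=0x624
Byte[3]=A1: continuation. acc=(acc<<6)|0x21=0x18921
Completed: cp=U+18921 (starts at byte 0)
Byte[4]=72: 1-byte ASCII. cp=U+0072
Byte[5]=C4: 2-byte lead, need 1 cont bytes. acc=0x4
Byte[6]=B5: continuation. acc=(acc<<6)|0x35=0x135
Completed: cp=U+0135 (starts at byte 5)
Byte[7]=7D: 1-byte ASCII. cp=U+007D
Byte[8]=5A: 1-byte ASCII. cp=U+005A
Byte[9]=A9: INVALID lead byte (not 0xxx/110x/1110/11110)

Answer: 9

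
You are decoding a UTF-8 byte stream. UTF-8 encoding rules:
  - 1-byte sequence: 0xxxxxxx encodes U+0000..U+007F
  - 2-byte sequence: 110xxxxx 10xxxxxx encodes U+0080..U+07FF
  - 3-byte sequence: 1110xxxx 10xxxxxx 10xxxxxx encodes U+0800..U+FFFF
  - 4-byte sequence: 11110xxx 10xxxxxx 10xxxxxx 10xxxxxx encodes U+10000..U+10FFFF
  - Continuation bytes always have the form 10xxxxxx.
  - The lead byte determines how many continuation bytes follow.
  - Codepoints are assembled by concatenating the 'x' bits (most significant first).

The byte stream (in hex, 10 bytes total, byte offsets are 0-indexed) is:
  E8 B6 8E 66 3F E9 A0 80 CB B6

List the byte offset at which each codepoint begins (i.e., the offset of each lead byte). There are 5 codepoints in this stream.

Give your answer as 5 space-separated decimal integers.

Byte[0]=E8: 3-byte lead, need 2 cont bytes. acc=0x8
Byte[1]=B6: continuation. acc=(acc<<6)|0x36=0x236
Byte[2]=8E: continuation. acc=(acc<<6)|0x0E=0x8D8E
Completed: cp=U+8D8E (starts at byte 0)
Byte[3]=66: 1-byte ASCII. cp=U+0066
Byte[4]=3F: 1-byte ASCII. cp=U+003F
Byte[5]=E9: 3-byte lead, need 2 cont bytes. acc=0x9
Byte[6]=A0: continuation. acc=(acc<<6)|0x20=0x260
Byte[7]=80: continuation. acc=(acc<<6)|0x00=0x9800
Completed: cp=U+9800 (starts at byte 5)
Byte[8]=CB: 2-byte lead, need 1 cont bytes. acc=0xB
Byte[9]=B6: continuation. acc=(acc<<6)|0x36=0x2F6
Completed: cp=U+02F6 (starts at byte 8)

Answer: 0 3 4 5 8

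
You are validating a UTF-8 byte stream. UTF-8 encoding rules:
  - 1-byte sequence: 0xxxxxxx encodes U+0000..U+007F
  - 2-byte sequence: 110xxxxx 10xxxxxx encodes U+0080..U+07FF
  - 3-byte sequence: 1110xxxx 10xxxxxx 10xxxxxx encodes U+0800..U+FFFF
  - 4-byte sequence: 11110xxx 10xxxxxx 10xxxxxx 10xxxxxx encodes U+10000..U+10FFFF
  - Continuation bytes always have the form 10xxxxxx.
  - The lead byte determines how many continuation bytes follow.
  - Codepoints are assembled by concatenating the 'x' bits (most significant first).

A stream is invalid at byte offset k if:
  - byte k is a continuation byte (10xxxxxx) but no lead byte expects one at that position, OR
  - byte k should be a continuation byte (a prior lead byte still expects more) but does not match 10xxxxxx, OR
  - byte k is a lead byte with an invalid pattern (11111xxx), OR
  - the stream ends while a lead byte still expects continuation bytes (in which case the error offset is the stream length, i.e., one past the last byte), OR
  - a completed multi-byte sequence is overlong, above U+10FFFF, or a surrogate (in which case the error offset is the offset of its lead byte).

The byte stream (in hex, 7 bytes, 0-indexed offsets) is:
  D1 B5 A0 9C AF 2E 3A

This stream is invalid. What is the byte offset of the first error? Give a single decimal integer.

Answer: 2

Derivation:
Byte[0]=D1: 2-byte lead, need 1 cont bytes. acc=0x11
Byte[1]=B5: continuation. acc=(acc<<6)|0x35=0x475
Completed: cp=U+0475 (starts at byte 0)
Byte[2]=A0: INVALID lead byte (not 0xxx/110x/1110/11110)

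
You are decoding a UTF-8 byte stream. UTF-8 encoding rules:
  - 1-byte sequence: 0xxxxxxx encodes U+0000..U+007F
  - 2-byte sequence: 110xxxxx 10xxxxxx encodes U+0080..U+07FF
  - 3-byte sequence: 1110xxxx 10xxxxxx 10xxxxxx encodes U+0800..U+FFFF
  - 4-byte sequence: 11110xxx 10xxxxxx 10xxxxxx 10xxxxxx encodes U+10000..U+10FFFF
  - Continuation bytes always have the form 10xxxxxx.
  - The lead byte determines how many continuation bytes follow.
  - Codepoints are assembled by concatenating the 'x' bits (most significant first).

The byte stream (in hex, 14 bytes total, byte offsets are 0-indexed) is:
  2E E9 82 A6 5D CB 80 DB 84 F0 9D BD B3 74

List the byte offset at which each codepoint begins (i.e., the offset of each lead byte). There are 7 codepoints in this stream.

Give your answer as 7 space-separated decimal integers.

Answer: 0 1 4 5 7 9 13

Derivation:
Byte[0]=2E: 1-byte ASCII. cp=U+002E
Byte[1]=E9: 3-byte lead, need 2 cont bytes. acc=0x9
Byte[2]=82: continuation. acc=(acc<<6)|0x02=0x242
Byte[3]=A6: continuation. acc=(acc<<6)|0x26=0x90A6
Completed: cp=U+90A6 (starts at byte 1)
Byte[4]=5D: 1-byte ASCII. cp=U+005D
Byte[5]=CB: 2-byte lead, need 1 cont bytes. acc=0xB
Byte[6]=80: continuation. acc=(acc<<6)|0x00=0x2C0
Completed: cp=U+02C0 (starts at byte 5)
Byte[7]=DB: 2-byte lead, need 1 cont bytes. acc=0x1B
Byte[8]=84: continuation. acc=(acc<<6)|0x04=0x6C4
Completed: cp=U+06C4 (starts at byte 7)
Byte[9]=F0: 4-byte lead, need 3 cont bytes. acc=0x0
Byte[10]=9D: continuation. acc=(acc<<6)|0x1D=0x1D
Byte[11]=BD: continuation. acc=(acc<<6)|0x3D=0x77D
Byte[12]=B3: continuation. acc=(acc<<6)|0x33=0x1DF73
Completed: cp=U+1DF73 (starts at byte 9)
Byte[13]=74: 1-byte ASCII. cp=U+0074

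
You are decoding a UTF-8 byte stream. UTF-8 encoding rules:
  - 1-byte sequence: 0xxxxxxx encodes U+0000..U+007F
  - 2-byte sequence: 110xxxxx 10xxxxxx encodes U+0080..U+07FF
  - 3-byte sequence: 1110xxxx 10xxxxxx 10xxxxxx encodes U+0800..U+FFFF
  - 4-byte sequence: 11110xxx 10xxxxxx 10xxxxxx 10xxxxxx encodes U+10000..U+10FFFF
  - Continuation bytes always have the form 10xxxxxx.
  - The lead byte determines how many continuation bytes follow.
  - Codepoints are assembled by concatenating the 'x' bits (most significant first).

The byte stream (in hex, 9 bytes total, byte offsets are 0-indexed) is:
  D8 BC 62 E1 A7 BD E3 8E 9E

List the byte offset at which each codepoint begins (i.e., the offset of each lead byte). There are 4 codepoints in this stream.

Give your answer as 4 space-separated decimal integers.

Byte[0]=D8: 2-byte lead, need 1 cont bytes. acc=0x18
Byte[1]=BC: continuation. acc=(acc<<6)|0x3C=0x63C
Completed: cp=U+063C (starts at byte 0)
Byte[2]=62: 1-byte ASCII. cp=U+0062
Byte[3]=E1: 3-byte lead, need 2 cont bytes. acc=0x1
Byte[4]=A7: continuation. acc=(acc<<6)|0x27=0x67
Byte[5]=BD: continuation. acc=(acc<<6)|0x3D=0x19FD
Completed: cp=U+19FD (starts at byte 3)
Byte[6]=E3: 3-byte lead, need 2 cont bytes. acc=0x3
Byte[7]=8E: continuation. acc=(acc<<6)|0x0E=0xCE
Byte[8]=9E: continuation. acc=(acc<<6)|0x1E=0x339E
Completed: cp=U+339E (starts at byte 6)

Answer: 0 2 3 6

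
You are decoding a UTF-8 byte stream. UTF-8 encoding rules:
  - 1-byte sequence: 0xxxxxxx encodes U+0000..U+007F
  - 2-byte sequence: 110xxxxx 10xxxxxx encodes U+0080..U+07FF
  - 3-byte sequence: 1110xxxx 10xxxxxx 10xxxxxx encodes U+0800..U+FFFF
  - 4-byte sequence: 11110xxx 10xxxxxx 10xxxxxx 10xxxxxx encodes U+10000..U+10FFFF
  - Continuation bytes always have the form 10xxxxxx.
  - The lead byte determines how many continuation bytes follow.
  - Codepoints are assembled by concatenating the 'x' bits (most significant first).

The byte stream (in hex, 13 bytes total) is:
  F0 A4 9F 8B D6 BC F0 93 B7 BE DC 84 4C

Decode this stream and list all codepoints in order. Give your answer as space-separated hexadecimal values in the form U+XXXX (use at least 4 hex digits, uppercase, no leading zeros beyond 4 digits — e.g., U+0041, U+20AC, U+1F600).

Byte[0]=F0: 4-byte lead, need 3 cont bytes. acc=0x0
Byte[1]=A4: continuation. acc=(acc<<6)|0x24=0x24
Byte[2]=9F: continuation. acc=(acc<<6)|0x1F=0x91F
Byte[3]=8B: continuation. acc=(acc<<6)|0x0B=0x247CB
Completed: cp=U+247CB (starts at byte 0)
Byte[4]=D6: 2-byte lead, need 1 cont bytes. acc=0x16
Byte[5]=BC: continuation. acc=(acc<<6)|0x3C=0x5BC
Completed: cp=U+05BC (starts at byte 4)
Byte[6]=F0: 4-byte lead, need 3 cont bytes. acc=0x0
Byte[7]=93: continuation. acc=(acc<<6)|0x13=0x13
Byte[8]=B7: continuation. acc=(acc<<6)|0x37=0x4F7
Byte[9]=BE: continuation. acc=(acc<<6)|0x3E=0x13DFE
Completed: cp=U+13DFE (starts at byte 6)
Byte[10]=DC: 2-byte lead, need 1 cont bytes. acc=0x1C
Byte[11]=84: continuation. acc=(acc<<6)|0x04=0x704
Completed: cp=U+0704 (starts at byte 10)
Byte[12]=4C: 1-byte ASCII. cp=U+004C

Answer: U+247CB U+05BC U+13DFE U+0704 U+004C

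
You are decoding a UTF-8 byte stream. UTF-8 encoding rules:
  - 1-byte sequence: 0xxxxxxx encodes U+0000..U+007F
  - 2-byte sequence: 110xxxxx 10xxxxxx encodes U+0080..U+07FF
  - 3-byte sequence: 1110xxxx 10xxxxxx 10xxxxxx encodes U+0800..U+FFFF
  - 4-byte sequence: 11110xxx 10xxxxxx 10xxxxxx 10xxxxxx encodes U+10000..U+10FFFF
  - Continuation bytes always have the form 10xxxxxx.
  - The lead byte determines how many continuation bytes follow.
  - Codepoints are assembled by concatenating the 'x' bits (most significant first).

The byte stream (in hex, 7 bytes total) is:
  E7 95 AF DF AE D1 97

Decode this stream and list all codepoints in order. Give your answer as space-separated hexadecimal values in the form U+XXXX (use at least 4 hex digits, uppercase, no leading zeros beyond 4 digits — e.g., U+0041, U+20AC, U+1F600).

Byte[0]=E7: 3-byte lead, need 2 cont bytes. acc=0x7
Byte[1]=95: continuation. acc=(acc<<6)|0x15=0x1D5
Byte[2]=AF: continuation. acc=(acc<<6)|0x2F=0x756F
Completed: cp=U+756F (starts at byte 0)
Byte[3]=DF: 2-byte lead, need 1 cont bytes. acc=0x1F
Byte[4]=AE: continuation. acc=(acc<<6)|0x2E=0x7EE
Completed: cp=U+07EE (starts at byte 3)
Byte[5]=D1: 2-byte lead, need 1 cont bytes. acc=0x11
Byte[6]=97: continuation. acc=(acc<<6)|0x17=0x457
Completed: cp=U+0457 (starts at byte 5)

Answer: U+756F U+07EE U+0457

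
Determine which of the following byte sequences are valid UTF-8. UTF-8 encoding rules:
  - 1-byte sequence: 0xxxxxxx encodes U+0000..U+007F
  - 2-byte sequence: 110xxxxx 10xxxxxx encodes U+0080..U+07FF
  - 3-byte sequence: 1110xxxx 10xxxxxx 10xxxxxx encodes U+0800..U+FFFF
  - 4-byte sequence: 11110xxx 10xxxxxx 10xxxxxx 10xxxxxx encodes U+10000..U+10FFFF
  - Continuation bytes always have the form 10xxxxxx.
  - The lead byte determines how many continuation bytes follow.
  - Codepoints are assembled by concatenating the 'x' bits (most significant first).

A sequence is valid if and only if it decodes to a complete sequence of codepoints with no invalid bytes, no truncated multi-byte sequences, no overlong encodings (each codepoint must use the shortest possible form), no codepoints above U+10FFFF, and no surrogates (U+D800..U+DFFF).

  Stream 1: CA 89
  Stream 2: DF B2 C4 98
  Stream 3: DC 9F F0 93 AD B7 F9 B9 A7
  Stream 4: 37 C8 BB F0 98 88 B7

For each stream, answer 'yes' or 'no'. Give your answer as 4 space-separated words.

Stream 1: decodes cleanly. VALID
Stream 2: decodes cleanly. VALID
Stream 3: error at byte offset 6. INVALID
Stream 4: decodes cleanly. VALID

Answer: yes yes no yes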